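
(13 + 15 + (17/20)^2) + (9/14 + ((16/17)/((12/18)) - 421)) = -18574609/47600 = -390.22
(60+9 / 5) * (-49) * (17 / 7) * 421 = -15480591/5 = -3096118.20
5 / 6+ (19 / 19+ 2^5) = 203/6 = 33.83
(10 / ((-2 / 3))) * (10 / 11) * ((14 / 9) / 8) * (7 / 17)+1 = -103/1122 = -0.09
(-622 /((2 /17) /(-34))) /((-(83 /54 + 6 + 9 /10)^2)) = -11335950/4489 = -2525.27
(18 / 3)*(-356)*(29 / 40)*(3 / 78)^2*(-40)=15486/169 = 91.63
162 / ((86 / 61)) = 4941/43 = 114.91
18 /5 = 3.60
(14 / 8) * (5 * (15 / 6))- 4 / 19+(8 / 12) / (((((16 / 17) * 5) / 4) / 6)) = 19049/760 = 25.06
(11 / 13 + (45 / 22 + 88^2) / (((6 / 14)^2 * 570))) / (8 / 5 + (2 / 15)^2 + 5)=548972705/48547356 = 11.31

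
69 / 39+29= 400/13 = 30.77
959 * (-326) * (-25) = 7815850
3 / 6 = 1/2 = 0.50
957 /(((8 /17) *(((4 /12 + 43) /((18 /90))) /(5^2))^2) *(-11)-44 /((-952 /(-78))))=-93177/38207 = -2.44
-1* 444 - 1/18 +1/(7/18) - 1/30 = -139078/315 = -441.52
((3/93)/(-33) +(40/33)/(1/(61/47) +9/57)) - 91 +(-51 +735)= 163544912/275187 = 594.30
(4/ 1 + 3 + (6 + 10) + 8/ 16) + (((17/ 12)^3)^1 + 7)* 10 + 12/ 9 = 106501/864 = 123.27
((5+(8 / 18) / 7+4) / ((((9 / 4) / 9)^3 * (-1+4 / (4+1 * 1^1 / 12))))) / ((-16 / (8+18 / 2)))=271796/9 = 30199.56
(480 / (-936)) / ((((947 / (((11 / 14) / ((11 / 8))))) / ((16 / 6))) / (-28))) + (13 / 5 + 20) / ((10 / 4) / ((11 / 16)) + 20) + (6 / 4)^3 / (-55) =223744093/243757800 = 0.92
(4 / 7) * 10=40/7 = 5.71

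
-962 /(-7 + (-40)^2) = -962/1593 = -0.60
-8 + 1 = -7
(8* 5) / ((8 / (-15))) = -75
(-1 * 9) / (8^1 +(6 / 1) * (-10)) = 9/52 = 0.17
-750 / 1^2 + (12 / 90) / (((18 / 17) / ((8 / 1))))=-101114/135 = -748.99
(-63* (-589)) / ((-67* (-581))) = 5301/5561 = 0.95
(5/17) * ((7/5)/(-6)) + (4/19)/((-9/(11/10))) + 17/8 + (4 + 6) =1398923/116280 = 12.03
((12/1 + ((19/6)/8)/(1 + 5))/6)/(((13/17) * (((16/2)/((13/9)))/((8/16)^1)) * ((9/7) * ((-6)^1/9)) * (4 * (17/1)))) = -24325/5971968 = 0.00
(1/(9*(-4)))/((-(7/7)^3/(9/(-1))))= -0.25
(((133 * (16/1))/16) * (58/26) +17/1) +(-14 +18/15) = 19558/65 = 300.89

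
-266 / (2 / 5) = -665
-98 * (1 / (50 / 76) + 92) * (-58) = 13289192/25 = 531567.68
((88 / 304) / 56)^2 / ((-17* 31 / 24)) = -363/298307296 = 0.00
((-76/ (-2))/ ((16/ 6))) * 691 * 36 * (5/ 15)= 118161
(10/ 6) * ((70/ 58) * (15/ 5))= 175/29 = 6.03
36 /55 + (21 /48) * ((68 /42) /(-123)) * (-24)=5363/6765 = 0.79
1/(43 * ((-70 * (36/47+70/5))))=-47/2088940 = 0.00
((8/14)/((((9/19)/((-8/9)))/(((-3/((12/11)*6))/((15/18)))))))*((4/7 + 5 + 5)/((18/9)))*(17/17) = 61864/19845 = 3.12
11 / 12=0.92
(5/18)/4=5/72 = 0.07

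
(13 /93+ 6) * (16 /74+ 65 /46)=10.00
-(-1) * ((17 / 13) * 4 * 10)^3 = 314432000/2197 = 143118.80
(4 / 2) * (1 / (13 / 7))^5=33614/371293 = 0.09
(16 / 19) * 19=16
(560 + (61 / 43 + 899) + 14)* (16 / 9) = 1014400/387 = 2621.19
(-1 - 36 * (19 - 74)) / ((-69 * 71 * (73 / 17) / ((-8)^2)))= -2153152/357627 = -6.02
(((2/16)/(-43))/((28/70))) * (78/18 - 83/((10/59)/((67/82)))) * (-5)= -4868185/338496 = -14.38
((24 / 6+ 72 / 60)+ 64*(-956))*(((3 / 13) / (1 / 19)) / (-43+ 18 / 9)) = 17435958/2665 = 6542.57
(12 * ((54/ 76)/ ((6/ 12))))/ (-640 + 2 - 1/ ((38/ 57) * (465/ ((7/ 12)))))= -1205280/45093973 = -0.03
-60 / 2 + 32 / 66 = -974/33 = -29.52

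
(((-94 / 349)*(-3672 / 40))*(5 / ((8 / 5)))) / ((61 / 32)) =862920/21289 = 40.53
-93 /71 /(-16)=93/1136 = 0.08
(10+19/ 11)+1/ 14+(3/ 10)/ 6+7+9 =42887/1540 = 27.85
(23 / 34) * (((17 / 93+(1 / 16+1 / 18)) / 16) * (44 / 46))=869/71424 = 0.01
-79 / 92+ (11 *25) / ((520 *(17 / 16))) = -7339/20332 = -0.36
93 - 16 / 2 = 85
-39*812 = -31668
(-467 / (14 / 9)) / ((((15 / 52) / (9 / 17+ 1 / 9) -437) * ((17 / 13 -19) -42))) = -4972149/431583458 = -0.01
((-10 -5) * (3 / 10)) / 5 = -9/10 = -0.90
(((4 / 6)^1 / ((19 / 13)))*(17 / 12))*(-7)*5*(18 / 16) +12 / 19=-397/16 = -24.81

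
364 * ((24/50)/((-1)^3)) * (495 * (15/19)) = -1297296/19 = -68278.74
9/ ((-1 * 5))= -9/5 = -1.80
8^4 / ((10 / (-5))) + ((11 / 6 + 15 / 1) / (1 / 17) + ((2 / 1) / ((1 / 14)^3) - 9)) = 22303/6 = 3717.17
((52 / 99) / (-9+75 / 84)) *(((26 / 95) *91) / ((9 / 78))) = -89567296/6404805 = -13.98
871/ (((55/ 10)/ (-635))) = -1106170/11 = -100560.91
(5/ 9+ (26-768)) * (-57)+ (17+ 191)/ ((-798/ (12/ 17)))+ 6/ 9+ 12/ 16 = 382231691/9044 = 42263.57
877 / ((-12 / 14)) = -6139/6 = -1023.17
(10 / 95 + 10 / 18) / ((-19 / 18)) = -226/361 = -0.63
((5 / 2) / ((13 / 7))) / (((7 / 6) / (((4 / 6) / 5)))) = 2/13 = 0.15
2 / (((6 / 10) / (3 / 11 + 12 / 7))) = 6.62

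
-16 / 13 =-1.23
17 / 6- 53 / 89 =1195/534 = 2.24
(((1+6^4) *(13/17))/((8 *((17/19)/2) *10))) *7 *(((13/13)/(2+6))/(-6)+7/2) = 374499671/554880 = 674.92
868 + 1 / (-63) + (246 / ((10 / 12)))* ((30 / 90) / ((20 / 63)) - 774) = -358008298/1575 = -227306.86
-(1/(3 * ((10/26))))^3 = -2197/3375 = -0.65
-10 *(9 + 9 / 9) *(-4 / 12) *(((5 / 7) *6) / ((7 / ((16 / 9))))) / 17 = 2.13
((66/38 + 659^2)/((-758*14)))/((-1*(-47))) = -2062843/2369129 = -0.87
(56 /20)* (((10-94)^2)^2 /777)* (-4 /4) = -33191424/185 = -179413.10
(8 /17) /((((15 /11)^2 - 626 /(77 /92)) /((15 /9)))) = -33880/32228787 = 0.00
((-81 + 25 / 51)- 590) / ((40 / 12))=-17098/85 = -201.15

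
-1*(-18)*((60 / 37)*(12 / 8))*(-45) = -72900/37 = -1970.27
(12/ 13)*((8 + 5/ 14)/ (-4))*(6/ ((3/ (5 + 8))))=-351/7 = -50.14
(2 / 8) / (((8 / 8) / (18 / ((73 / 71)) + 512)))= 19327/146 = 132.38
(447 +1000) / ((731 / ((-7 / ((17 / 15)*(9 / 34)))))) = -101290/2193 = -46.19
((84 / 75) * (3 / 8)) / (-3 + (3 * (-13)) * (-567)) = 7/368500 = 0.00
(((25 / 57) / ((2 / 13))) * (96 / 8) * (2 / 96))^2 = 105625/207936 = 0.51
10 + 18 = 28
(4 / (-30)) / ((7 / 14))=-4/15 = -0.27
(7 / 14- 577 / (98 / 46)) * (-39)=1033227/98 = 10543.13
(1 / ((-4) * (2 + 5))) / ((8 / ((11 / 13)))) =-11/2912 = 0.00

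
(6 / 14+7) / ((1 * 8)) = 13/14 = 0.93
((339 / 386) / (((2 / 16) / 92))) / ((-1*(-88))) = 15594/2123 = 7.35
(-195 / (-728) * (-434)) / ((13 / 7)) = -3255/52 = -62.60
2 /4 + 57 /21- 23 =-19.79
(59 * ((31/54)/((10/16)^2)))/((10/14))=409696/3375 = 121.39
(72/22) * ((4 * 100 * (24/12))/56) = 3600/77 = 46.75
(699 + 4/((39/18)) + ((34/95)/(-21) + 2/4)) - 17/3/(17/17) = 36084011/51870 = 695.66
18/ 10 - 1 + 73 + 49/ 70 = 149/2 = 74.50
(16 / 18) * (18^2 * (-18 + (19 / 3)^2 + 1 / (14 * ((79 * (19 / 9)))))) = 66909872/10507 = 6368.12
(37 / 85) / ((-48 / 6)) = -37/680 = -0.05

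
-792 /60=-66/5 = -13.20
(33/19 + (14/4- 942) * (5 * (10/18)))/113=-890981/38646 = -23.05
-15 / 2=-7.50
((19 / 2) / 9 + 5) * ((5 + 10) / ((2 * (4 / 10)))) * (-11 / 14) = -29975/336 = -89.21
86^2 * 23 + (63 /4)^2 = 2725697/16 = 170356.06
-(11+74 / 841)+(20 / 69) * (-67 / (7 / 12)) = -44.38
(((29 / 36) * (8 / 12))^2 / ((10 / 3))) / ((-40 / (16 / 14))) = -841/340200 = 0.00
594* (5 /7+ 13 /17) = 104544/119 = 878.52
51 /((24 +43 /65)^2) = 215475/2569609 = 0.08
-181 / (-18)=181/18 = 10.06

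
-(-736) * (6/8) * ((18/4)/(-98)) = -1242/49 = -25.35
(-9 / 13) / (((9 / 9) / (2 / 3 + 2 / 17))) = -120/221 = -0.54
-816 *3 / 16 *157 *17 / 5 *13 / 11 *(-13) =1254769.69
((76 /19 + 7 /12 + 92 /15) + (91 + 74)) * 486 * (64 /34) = 13663728/85 = 160749.74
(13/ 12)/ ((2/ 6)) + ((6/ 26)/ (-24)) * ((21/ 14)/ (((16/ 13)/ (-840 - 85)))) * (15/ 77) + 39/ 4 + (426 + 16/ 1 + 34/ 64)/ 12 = 3074437/59136 = 51.99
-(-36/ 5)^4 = -1679616/625 = -2687.39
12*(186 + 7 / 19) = 42492/19 = 2236.42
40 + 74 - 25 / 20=451/4 = 112.75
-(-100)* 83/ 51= 8300/51 = 162.75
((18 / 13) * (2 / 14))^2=0.04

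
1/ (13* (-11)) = -1/143 = -0.01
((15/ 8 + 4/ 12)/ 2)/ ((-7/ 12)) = -53/28 = -1.89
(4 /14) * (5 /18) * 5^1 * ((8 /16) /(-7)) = -25/882 = -0.03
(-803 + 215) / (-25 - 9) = 294/17 = 17.29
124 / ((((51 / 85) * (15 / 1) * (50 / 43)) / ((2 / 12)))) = 1333/675 = 1.97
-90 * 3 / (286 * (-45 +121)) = -135/10868 = -0.01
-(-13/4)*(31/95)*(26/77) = 0.36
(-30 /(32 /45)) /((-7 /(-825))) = -556875/112 = -4972.10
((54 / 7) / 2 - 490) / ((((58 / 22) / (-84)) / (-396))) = -177881616/29 = -6133848.83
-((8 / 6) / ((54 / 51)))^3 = -39304/19683 = -2.00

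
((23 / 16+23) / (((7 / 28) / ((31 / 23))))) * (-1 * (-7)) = 3689/4 = 922.25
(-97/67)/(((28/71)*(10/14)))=-6887/1340 = -5.14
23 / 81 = 0.28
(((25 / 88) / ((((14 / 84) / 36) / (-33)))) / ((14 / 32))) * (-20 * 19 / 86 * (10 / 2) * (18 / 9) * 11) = 677160000/301 = 2249701.00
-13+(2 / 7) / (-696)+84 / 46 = -626075/56028 = -11.17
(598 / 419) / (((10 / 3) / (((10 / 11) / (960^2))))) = 299/707942400 = 0.00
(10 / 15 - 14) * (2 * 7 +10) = -320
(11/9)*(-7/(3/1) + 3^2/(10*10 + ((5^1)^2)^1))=-9328/3375 = -2.76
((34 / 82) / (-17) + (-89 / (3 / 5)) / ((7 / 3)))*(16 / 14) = -146016/2009 = -72.68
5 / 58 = 0.09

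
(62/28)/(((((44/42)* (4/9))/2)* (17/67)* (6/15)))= 280395/2992 = 93.71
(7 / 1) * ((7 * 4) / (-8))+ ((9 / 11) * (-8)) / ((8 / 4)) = -611/22 = -27.77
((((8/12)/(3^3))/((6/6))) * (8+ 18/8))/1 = 41/162 = 0.25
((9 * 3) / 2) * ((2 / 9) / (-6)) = -1/2 = -0.50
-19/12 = -1.58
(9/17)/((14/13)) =117/238 = 0.49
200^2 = 40000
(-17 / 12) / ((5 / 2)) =-17/30 = -0.57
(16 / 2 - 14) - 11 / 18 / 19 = -2063/342 = -6.03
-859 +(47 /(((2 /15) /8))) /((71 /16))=-223.51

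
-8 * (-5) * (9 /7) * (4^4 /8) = 11520/7 = 1645.71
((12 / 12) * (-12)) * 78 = -936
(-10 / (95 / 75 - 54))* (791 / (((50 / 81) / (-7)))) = -1701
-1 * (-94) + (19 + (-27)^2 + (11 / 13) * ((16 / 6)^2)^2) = 931682/1053 = 884.79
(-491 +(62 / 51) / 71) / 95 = -93571/18105 = -5.17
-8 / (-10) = 4/5 = 0.80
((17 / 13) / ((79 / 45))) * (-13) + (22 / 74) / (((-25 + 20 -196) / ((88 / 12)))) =-17087033/1762569 = -9.69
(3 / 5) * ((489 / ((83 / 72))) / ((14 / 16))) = 844992/2905 = 290.88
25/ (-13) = -25/13 = -1.92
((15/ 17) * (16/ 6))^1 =40/17 = 2.35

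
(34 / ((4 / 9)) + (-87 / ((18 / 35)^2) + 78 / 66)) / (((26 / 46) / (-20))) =34326235/3861 = 8890.50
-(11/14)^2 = -121/196 = -0.62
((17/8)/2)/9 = 17/144 = 0.12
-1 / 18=-0.06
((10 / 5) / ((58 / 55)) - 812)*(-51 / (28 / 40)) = 11981430/203 = 59021.82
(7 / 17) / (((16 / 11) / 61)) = 4697/272 = 17.27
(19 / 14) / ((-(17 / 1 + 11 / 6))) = -57/791 = -0.07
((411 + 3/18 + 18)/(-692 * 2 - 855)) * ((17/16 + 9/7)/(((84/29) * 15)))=-3927905/379161216 = -0.01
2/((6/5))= 5/3 = 1.67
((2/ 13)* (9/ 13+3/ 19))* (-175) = -73500/3211 = -22.89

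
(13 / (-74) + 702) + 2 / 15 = 779173/1110 = 701.96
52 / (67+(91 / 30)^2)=46800/68581 = 0.68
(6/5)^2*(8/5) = 288/125 = 2.30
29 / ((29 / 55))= 55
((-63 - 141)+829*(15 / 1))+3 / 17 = 207930/17 = 12231.18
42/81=14/27 = 0.52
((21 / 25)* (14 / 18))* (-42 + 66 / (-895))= -615048/22375 = -27.49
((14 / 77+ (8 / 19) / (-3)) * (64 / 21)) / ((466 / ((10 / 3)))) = 8320/9203733 = 0.00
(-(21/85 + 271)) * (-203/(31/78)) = 138546.00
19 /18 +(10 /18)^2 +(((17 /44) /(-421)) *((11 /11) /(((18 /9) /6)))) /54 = 4093651/3000888 = 1.36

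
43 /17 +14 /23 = 1227/391 = 3.14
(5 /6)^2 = 25/36 = 0.69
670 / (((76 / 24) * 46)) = 2010/437 = 4.60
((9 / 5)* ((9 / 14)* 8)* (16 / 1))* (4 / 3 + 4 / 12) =1728/7 = 246.86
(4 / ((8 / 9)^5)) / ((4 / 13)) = 767637/32768 = 23.43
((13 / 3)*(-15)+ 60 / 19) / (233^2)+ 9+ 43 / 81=796215877/83550771 = 9.53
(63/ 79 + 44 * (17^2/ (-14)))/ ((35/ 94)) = -47173054/19355 = -2437.25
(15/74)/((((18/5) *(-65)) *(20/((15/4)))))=-5/30784 = 0.00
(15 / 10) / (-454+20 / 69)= -207/62612 = 0.00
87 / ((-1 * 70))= -87/70 = -1.24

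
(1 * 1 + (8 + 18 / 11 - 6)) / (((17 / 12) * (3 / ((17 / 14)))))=102/77 = 1.32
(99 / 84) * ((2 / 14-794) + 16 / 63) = -549967/588 = -935.32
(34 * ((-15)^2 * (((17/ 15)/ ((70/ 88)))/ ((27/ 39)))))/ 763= 330616/16023 = 20.63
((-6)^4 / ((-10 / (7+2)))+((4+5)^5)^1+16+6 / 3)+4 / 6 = 868519/15 = 57901.27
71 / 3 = 23.67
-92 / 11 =-8.36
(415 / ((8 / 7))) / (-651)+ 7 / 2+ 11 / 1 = 10373/744 = 13.94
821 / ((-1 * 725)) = -821/725 = -1.13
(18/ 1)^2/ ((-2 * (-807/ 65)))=3510/269 = 13.05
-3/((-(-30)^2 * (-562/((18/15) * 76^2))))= -1444/35125 = -0.04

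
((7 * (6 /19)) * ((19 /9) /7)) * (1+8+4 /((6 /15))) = 38/3 = 12.67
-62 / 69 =-0.90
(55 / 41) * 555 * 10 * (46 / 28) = 3510375/287 = 12231.27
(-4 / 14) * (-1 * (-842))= -1684/7 = -240.57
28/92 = 7/23 = 0.30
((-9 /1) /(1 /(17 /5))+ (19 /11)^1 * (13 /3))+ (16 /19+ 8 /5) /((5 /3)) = -339362/15675 = -21.65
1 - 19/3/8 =5/24 = 0.21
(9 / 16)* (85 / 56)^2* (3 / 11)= 195075/551936 = 0.35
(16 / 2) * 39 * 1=312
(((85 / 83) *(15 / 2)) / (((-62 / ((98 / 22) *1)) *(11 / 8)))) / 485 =-24990/30199301 = 0.00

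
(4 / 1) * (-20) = -80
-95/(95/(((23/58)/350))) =-23/20300 = 0.00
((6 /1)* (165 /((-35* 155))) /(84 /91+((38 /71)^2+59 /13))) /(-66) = 65533/136233685 = 0.00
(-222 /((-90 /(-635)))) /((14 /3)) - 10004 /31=-285725/434 = -658.35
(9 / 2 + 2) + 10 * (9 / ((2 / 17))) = 1543/2 = 771.50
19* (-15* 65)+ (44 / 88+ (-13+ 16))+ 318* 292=148669/2 = 74334.50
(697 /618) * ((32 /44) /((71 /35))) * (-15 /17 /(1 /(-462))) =1205400/7313 = 164.83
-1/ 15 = -0.07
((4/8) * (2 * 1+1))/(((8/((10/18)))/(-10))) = -25/24 = -1.04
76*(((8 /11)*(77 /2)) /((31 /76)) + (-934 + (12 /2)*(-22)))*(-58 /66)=22714424/341 = 66611.21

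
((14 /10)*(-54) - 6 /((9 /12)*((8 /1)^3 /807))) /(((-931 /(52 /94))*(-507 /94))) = -9409/968240 = -0.01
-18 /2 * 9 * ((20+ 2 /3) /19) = -88.11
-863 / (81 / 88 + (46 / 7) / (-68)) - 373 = -12255207/8627 = -1420.56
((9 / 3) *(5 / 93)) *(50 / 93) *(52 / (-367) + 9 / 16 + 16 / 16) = 347625/2821496 = 0.12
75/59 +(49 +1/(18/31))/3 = 57917/3186 = 18.18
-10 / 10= -1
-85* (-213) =18105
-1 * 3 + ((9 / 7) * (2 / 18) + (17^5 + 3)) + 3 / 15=49695007/35 = 1419857.34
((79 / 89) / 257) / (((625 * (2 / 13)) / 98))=50323/14295625 = 0.00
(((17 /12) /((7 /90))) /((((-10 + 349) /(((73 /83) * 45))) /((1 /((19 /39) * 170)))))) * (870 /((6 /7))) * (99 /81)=22704825/712804 = 31.85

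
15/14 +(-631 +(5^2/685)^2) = -165523461/262766 = -629.93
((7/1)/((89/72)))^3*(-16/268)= -512096256/47232923 = -10.84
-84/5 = -16.80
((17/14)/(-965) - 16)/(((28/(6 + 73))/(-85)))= 3837.44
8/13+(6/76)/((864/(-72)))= 1203/1976 = 0.61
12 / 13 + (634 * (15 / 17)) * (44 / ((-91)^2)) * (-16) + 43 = -511681/140777 = -3.63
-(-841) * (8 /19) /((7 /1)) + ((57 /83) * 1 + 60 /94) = 26933405/518833 = 51.91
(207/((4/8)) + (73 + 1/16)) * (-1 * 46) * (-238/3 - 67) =78685921/24 = 3278580.04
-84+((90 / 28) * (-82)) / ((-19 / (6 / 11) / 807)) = 8810598/1463 = 6022.28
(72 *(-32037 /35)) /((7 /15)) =-6919992/49 = -141224.33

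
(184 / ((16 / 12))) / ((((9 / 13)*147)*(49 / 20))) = 11960/21609 = 0.55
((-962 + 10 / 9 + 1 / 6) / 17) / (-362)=17293/110772 = 0.16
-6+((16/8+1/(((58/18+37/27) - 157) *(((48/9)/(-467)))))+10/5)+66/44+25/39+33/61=196815833/156633360 = 1.26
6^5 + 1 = 7777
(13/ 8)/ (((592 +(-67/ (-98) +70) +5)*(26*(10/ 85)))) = 49/61584 = 0.00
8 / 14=4/7 = 0.57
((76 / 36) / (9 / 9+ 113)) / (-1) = -1/54 = -0.02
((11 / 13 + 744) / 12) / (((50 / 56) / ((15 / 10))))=67781/650 = 104.28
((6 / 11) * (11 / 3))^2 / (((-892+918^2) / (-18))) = -9/105229 = 0.00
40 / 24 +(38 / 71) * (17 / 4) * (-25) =-23515/426 = -55.20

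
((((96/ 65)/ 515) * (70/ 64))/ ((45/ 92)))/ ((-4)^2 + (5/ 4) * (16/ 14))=2254/6125925 = 0.00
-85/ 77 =-1.10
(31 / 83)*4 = 124/83 = 1.49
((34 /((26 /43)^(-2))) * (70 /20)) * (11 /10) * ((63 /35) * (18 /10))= 35837802/231125 = 155.06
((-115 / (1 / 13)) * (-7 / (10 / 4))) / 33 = 4186/33 = 126.85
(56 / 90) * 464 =12992/45 = 288.71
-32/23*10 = -320/23 = -13.91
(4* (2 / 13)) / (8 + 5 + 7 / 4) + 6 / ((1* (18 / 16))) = 12368/2301 = 5.38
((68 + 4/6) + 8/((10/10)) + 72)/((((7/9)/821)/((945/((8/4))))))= 74148615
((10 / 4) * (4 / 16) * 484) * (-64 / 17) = -19360/17 = -1138.82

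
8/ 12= 2/3 = 0.67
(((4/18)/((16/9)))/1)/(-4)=-1/32 = -0.03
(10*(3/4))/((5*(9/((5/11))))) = 5/66 = 0.08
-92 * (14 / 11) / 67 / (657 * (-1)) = 1288/484209 = 0.00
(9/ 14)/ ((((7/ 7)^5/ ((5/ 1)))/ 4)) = 90/7 = 12.86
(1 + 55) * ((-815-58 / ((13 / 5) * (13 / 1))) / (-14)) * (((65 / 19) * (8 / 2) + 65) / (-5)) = -12698300/247 = -51410.12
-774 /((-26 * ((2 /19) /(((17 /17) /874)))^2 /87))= 33669/110032 = 0.31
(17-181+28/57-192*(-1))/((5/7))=11368/285 = 39.89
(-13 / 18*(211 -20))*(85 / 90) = -42211/324 = -130.28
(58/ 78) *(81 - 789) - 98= -8118/13 = -624.46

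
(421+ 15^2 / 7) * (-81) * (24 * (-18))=110994624/7 = 15856374.86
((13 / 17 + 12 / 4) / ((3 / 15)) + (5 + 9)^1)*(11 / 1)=6138/17 = 361.06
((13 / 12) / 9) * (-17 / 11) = -221/1188 = -0.19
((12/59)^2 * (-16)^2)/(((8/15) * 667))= 69120/2321827 = 0.03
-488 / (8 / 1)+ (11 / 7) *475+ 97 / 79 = 379721/553 = 686.66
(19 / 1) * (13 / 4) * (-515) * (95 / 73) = -12084475/292 = -41385.19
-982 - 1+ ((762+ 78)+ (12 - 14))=-145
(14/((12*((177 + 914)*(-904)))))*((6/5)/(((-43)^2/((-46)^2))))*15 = -11109/455900534 = 0.00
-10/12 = -5/6 = -0.83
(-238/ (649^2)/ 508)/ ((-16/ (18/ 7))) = 153/855880432 = 0.00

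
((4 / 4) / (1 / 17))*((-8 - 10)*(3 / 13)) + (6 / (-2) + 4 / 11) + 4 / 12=-31282/429 = -72.92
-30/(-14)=15/7 = 2.14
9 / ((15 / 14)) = 42/5 = 8.40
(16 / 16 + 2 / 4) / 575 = 3/1150 = 0.00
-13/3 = -4.33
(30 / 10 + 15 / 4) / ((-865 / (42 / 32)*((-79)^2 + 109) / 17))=-9639/351536000 = 0.00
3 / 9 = 1/3 = 0.33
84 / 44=21/11 = 1.91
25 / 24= 1.04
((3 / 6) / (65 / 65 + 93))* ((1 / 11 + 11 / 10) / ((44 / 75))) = 1965/181984 = 0.01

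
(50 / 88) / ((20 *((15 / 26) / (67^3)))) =3909919/264 = 14810.30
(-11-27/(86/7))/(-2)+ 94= 100.60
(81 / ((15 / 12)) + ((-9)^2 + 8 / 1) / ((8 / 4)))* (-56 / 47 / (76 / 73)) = -558523/4465 = -125.09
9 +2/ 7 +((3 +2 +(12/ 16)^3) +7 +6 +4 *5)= 21373/448 = 47.71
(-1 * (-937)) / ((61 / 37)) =34669/61 = 568.34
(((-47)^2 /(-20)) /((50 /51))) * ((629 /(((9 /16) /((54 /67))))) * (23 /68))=-287618427/8375 = -34342.50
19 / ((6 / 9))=57/2 = 28.50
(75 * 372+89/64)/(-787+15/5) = -1785689/50176 = -35.59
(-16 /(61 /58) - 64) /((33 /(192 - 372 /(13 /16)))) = 5566464/8723 = 638.14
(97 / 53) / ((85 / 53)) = 97/85 = 1.14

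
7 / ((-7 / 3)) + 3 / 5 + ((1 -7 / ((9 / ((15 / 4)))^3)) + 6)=35369/8640 = 4.09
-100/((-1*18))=50/9 = 5.56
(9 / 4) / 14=9/56 = 0.16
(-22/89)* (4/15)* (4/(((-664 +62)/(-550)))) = -0.24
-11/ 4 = -2.75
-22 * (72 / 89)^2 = -114048/7921 = -14.40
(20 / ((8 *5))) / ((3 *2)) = 1/12 = 0.08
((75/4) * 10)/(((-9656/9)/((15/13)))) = -50625/251056 = -0.20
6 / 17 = 0.35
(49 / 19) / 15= 49/285 = 0.17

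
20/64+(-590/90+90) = 12061/144 = 83.76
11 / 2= 5.50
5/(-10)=-1/2 = -0.50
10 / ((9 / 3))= 10/3 = 3.33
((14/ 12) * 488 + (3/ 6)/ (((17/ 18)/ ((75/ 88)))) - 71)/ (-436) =-2238545/1956768 = -1.14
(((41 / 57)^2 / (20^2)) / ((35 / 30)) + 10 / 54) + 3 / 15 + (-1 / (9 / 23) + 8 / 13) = -1.55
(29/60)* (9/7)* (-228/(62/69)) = -342171/2170 = -157.68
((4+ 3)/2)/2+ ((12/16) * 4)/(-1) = -5/4 = -1.25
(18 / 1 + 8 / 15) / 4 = 139/30 = 4.63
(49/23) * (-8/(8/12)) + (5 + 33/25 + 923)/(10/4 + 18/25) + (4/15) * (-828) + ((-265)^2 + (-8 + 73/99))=799909882/11385 = 70259.98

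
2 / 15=0.13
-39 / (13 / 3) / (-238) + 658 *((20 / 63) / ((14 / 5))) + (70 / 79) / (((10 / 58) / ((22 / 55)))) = 64892299/846090 = 76.70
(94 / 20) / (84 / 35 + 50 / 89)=4183/2636 = 1.59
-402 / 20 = -20.10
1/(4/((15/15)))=1/4 = 0.25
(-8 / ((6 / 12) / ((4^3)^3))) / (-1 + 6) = -4194304/5 = -838860.80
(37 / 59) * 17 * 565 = 355385/59 = 6023.47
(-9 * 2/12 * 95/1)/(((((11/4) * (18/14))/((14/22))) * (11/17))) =-158270/3993 = -39.64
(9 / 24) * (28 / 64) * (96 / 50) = 63/200 = 0.32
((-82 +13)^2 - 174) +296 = 4883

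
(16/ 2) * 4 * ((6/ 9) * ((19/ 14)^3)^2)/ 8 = 16.66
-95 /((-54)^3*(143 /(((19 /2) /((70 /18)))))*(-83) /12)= -361/242270028 = 0.00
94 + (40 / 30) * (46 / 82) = 11654/123 = 94.75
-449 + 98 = -351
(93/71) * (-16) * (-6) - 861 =-52203/71 = -735.25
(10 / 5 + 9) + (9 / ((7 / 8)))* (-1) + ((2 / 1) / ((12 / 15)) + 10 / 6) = 205/42 = 4.88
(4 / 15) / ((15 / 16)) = 64/225 = 0.28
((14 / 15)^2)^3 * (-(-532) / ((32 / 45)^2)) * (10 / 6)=15647317/13500 = 1159.06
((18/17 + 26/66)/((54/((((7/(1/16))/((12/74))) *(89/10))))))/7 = 1073518/45441 = 23.62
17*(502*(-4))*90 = -3072240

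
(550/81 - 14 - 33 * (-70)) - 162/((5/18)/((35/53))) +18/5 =41239804/21465 = 1921.26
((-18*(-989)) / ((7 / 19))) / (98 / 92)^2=715711608/16807 = 42584.14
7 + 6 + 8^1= 21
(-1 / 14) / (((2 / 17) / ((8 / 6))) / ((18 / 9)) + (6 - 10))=34/1883 = 0.02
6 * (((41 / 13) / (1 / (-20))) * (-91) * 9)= 309960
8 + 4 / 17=140/17 = 8.24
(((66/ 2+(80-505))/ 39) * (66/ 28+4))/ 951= -2492/37089 = -0.07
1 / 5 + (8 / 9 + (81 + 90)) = 7744/45 = 172.09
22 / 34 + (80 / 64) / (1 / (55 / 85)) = 99/68 = 1.46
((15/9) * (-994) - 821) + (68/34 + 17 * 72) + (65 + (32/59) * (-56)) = -215416/177 = -1217.04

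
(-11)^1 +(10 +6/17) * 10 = 1573/17 = 92.53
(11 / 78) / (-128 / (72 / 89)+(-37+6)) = -33/44278 = 0.00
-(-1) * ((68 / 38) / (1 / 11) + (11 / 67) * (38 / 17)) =433928/21641 = 20.05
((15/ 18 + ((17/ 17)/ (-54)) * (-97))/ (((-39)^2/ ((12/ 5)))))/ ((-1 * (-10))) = 142/342225 = 0.00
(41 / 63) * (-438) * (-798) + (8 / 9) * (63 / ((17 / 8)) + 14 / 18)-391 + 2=227106.04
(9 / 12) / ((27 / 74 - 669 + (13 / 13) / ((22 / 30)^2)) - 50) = -13431/12836018 = 0.00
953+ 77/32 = 30573/32 = 955.41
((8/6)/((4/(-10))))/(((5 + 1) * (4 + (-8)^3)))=5/4572 = 0.00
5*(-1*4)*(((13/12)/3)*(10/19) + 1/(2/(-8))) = 13030/171 = 76.20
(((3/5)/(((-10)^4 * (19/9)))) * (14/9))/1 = 21/475000 = 0.00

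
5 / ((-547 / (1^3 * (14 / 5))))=-14/547 = -0.03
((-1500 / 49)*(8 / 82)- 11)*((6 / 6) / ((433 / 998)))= -28042802/869897 = -32.24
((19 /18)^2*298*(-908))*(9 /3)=-24420206/27 = -904452.07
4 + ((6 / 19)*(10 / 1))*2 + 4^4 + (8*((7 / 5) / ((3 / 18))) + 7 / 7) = 31779/95 = 334.52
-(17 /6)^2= -289/36 = -8.03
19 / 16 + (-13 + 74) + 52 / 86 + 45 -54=53.79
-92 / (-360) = 23/90 = 0.26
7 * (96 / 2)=336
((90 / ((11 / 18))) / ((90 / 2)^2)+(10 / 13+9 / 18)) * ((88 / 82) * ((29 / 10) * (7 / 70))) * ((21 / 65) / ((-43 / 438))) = -255938949/186216875 = -1.37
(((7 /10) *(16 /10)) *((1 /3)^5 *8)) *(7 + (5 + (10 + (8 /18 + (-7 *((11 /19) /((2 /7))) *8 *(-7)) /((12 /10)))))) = 26214272/1038825 = 25.23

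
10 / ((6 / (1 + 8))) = 15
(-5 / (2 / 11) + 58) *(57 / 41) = 42.40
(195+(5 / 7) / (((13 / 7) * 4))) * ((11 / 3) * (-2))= -111595/78 = -1430.71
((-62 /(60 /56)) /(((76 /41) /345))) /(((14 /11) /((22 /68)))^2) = -428000353/614992 = -695.94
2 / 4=0.50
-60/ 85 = -12/17 = -0.71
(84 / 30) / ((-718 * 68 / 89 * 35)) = -89/610300 = 0.00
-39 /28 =-1.39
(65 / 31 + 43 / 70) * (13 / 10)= 76479/21700 = 3.52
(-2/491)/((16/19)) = -19/3928 = 0.00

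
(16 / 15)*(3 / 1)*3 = 48/5 = 9.60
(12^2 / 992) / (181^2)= 9/2031182 = 0.00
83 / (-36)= -83/36 = -2.31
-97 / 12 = -8.08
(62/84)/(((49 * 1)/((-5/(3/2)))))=-155/3087 = -0.05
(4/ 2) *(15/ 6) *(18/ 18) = 5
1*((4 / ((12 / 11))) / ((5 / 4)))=44/15 = 2.93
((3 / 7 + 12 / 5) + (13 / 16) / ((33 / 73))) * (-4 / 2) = -9.25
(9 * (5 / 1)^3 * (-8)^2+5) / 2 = 72005/2 = 36002.50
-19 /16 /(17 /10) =-95/136 = -0.70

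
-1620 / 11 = -147.27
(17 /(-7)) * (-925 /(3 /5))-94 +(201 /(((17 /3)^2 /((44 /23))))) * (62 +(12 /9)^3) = 617095301/139587 = 4420.87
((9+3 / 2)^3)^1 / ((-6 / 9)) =-1736.44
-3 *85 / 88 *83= -21165/88 = -240.51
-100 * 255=-25500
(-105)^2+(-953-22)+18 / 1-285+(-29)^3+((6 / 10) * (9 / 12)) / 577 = -168553231/11540 = -14606.00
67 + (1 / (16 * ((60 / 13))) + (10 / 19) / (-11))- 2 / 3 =4434079/66880 = 66.30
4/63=0.06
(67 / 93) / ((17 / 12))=268/527 = 0.51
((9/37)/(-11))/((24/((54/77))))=-81/125356 = 0.00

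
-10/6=-5/3 = -1.67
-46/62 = -23/31 = -0.74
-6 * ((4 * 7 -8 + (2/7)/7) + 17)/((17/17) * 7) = -10890/343 = -31.75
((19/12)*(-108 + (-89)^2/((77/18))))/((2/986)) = 209605359/154 = 1361073.76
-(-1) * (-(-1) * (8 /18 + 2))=2.44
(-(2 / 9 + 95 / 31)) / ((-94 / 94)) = 917/279 = 3.29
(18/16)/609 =3/1624 = 0.00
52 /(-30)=-26/15 = -1.73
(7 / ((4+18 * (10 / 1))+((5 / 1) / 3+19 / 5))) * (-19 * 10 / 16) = -1425/3248 = -0.44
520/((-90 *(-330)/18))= 0.32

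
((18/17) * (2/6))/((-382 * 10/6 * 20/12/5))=-27/16235 = 0.00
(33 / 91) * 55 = 1815/91 = 19.95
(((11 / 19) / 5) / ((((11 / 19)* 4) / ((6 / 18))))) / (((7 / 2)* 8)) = 1/1680 = 0.00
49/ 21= 7/3 = 2.33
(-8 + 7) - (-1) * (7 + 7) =13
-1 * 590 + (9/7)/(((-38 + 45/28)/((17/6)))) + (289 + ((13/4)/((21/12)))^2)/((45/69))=-21222422/149793 = -141.68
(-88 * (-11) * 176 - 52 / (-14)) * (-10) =-11926020/7 = -1703717.14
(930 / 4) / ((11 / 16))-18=3522/11 = 320.18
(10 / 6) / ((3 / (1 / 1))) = 5/9 = 0.56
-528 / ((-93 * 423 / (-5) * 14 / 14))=-880/13113 = -0.07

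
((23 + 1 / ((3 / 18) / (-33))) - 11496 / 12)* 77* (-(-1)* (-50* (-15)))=-65430750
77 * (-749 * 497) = -28663481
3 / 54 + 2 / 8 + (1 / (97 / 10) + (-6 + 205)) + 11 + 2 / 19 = 210.51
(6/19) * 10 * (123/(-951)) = -2460/6023 = -0.41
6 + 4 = 10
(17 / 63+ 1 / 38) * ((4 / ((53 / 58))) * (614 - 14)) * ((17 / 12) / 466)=34953700/14781753 = 2.36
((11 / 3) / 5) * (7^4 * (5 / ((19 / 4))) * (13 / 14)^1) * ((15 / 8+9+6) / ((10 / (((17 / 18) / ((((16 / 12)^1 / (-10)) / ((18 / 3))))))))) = -37522485/304 = -123429.23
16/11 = 1.45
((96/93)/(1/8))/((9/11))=10.09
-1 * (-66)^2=-4356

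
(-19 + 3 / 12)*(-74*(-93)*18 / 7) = -2322675/7 = -331810.71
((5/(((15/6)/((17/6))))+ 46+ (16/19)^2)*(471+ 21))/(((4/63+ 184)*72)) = 1.94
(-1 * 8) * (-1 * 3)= 24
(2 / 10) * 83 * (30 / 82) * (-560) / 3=-46480/41 = -1133.66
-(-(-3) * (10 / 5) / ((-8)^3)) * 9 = 27/256 = 0.11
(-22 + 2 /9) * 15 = -980/3 = -326.67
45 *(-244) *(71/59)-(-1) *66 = -775686/59 = -13147.22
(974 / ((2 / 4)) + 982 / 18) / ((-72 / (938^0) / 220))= -991265/162 = -6118.92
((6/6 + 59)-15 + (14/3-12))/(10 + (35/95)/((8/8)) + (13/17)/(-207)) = 2518431/692996 = 3.63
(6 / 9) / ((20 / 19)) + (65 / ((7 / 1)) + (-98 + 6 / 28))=-1318/15 = -87.87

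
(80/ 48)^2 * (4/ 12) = 0.93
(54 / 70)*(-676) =-18252/35 = -521.49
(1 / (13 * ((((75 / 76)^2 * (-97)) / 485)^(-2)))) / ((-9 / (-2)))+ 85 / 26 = 709086865/216854144 = 3.27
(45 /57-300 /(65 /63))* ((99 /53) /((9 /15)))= -11818125/13091 = -902.77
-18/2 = -9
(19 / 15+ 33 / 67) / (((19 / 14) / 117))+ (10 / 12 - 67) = 3265063/38190 = 85.50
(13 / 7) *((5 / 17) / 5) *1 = 0.11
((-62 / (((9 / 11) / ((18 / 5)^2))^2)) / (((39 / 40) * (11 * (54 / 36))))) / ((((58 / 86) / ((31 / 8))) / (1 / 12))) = -21818544/47125 = -462.99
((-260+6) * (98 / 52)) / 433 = -6223/5629 = -1.11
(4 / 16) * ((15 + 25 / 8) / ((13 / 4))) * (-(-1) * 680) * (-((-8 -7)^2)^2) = -623953125/13 = -47996394.23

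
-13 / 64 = -0.20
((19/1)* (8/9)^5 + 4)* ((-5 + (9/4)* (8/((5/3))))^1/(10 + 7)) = 24904852/5019165 = 4.96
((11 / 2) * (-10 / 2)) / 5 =-11/2 = -5.50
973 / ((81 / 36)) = 3892/9 = 432.44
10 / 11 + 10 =120/11 = 10.91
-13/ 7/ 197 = -13/1379 = -0.01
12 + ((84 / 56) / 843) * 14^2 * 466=174.52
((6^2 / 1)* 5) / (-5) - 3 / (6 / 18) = -45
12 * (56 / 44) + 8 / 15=2608/165 = 15.81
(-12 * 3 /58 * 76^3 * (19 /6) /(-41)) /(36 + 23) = 25021632/70151 = 356.68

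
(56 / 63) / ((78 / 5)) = 20/351 = 0.06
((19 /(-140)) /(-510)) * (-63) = -57/3400 = -0.02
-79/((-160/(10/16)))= 79/256 = 0.31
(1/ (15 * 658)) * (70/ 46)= 1/6486 = 0.00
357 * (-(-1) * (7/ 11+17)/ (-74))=-34629/407 = -85.08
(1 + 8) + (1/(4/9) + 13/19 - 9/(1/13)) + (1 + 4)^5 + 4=229819/76 = 3023.93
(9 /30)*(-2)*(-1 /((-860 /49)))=-147/4300 = -0.03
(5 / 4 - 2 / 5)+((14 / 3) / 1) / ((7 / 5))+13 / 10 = 329/60 = 5.48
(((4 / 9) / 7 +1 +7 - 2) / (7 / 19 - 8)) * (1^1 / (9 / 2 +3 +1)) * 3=-0.28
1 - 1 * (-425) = 426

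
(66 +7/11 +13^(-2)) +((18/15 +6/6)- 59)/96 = 14734571/223080 = 66.05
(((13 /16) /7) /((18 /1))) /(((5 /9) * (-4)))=-13/4480 = 0.00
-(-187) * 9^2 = 15147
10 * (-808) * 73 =-589840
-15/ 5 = -3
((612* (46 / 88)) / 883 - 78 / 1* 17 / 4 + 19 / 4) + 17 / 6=-37712203/116556 = -323.55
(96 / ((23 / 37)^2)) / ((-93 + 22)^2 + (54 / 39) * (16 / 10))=8542560/173410961 = 0.05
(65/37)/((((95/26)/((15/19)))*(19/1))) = 5070/253783 = 0.02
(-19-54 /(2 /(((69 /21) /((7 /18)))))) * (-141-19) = 1937440/49 = 39539.59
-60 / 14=-30/7 = -4.29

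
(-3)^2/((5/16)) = 28.80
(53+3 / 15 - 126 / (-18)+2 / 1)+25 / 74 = 23139/370 = 62.54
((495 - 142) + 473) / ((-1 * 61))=-826/61 = -13.54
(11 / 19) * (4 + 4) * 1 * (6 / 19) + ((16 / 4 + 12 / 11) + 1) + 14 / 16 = 267757/31768 = 8.43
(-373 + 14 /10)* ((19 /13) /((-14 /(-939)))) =-16574289/455 = -36427.01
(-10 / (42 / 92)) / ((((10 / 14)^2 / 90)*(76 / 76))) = -3864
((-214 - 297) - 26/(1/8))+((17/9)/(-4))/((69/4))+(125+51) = -337220/621 = -543.03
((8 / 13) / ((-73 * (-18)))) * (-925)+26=218366/8541 = 25.57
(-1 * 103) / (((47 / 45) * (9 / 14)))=-7210/47 = -153.40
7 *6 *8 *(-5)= -1680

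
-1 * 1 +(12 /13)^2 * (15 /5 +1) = 407/169 = 2.41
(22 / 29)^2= 484/841 = 0.58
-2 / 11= -0.18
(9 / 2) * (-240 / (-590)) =108/59 = 1.83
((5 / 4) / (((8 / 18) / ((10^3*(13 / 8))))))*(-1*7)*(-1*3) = 1535625/16 = 95976.56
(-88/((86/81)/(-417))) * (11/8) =4087017/86 = 47523.45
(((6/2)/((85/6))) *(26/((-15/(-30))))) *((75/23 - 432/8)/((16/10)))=-136539/391 = -349.20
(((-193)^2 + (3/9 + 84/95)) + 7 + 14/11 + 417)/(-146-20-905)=-35.18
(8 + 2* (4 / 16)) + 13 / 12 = 115/12 = 9.58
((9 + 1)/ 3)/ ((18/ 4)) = 20/27 = 0.74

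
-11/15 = -0.73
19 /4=4.75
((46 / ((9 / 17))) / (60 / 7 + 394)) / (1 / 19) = 4.10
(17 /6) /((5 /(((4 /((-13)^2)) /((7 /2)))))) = 68/17745 = 0.00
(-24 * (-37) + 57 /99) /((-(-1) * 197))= 29323/6501 = 4.51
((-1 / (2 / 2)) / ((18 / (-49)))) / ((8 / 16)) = 5.44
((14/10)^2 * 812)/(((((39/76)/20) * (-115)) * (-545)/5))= 12095552/2444325 = 4.95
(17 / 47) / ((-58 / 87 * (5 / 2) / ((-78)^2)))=-310284/235 = -1320.36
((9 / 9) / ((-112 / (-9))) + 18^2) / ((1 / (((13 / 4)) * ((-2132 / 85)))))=-251501913/9520 = -26418.27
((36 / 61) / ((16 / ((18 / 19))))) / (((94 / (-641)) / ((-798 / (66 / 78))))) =14174433/63074 = 224.73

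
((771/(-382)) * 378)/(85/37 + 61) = -5391603/447322 = -12.05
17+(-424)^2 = 179793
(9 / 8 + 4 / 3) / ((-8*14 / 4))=-59/672 = -0.09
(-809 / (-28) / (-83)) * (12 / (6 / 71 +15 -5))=-0.41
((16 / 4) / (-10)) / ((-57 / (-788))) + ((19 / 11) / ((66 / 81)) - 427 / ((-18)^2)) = -17608463/3724380 = -4.73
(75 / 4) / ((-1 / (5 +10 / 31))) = -99.80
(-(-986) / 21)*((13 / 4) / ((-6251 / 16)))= -51272/131271 = -0.39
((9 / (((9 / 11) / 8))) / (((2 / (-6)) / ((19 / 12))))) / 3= -418/3 = -139.33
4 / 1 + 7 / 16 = 71/16 = 4.44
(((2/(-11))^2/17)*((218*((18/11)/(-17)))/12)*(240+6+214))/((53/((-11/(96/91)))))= 0.31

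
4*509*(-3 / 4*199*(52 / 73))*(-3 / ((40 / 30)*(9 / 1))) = 3950349/73 = 54114.37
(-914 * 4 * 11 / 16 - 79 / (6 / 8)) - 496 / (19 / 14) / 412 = -30760757/11742 = -2619.72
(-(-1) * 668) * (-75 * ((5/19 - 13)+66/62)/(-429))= -10437500/7657 = -1363.13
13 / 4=3.25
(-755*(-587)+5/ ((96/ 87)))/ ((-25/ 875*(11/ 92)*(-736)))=496372275/2816 = 176268.56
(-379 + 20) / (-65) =359/65 = 5.52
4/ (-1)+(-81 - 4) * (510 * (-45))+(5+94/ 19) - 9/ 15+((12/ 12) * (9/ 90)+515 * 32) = 74754947/38 = 1967235.45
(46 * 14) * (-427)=-274988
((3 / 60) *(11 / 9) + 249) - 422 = -31129/180 = -172.94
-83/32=-2.59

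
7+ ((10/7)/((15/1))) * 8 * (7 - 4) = 65/7 = 9.29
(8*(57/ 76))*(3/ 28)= 9/14 = 0.64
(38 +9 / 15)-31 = 38/5 = 7.60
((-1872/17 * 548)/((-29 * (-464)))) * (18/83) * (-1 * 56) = 64628928/1186651 = 54.46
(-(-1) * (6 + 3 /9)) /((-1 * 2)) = -19/6 = -3.17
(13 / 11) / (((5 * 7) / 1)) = 13/385 = 0.03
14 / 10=1.40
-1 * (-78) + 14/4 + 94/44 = 920/11 = 83.64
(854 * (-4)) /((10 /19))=-32452/5 = -6490.40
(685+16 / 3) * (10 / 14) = 10355/21 = 493.10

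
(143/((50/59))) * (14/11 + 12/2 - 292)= -1201122/25 = -48044.88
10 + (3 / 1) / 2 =23/2 = 11.50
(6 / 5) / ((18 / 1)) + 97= 1456/15 = 97.07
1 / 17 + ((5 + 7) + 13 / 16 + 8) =5677/272 = 20.87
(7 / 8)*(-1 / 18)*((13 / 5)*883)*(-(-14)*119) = -66934049/360 = -185927.91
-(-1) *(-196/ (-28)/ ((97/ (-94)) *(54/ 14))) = -4606/2619 = -1.76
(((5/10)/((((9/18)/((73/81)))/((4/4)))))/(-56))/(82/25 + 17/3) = -1825/1014552 = 0.00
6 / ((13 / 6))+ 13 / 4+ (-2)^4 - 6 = 833/52 = 16.02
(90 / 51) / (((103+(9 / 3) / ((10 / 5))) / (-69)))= -4140/3553 = -1.17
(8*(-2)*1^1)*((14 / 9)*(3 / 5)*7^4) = -537824/15 = -35854.93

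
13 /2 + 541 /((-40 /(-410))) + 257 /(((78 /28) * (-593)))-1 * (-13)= 514769501/92508 = 5564.59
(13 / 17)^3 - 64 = -312235/4913 = -63.55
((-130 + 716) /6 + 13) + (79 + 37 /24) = 191.21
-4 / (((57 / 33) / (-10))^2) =-134.07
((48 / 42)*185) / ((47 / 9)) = 13320/329 = 40.49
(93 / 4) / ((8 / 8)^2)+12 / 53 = 4977/212 = 23.48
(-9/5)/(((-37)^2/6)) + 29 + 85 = 780276/6845 = 113.99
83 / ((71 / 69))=5727/71 = 80.66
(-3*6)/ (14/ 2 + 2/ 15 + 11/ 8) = -2.12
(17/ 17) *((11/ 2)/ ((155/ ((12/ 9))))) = 22/465 = 0.05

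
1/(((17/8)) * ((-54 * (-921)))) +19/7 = 8032069/2959173 = 2.71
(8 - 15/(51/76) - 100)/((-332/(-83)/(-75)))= 36450/17 = 2144.12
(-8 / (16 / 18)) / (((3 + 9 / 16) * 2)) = -24/19 = -1.26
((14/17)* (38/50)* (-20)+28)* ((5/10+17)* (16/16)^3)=4606/17 = 270.94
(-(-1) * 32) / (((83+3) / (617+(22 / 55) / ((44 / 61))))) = 543448/2365 = 229.79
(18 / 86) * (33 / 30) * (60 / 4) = 297/86 = 3.45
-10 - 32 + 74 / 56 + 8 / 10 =-5583/140 = -39.88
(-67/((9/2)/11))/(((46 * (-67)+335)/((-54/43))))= -132/1763 = -0.07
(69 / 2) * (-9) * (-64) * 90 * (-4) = -7153920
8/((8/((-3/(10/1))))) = -3/10 = -0.30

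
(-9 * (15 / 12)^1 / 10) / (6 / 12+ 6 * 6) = -0.03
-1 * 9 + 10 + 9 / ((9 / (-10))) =-9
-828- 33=-861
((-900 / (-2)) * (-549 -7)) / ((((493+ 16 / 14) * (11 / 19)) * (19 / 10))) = -460.30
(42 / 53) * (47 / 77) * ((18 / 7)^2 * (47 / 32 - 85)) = -2775303/10388 = -267.16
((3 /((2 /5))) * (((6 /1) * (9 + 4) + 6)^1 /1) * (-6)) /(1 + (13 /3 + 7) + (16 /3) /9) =-102060/349 = -292.44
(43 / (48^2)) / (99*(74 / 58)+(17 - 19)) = 1247/8305920 = 0.00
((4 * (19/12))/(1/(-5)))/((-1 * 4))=7.92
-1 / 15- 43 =-646/15 = -43.07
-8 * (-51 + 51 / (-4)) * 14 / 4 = 1785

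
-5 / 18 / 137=-5/2466 = 0.00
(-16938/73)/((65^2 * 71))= -16938/21898175 = 0.00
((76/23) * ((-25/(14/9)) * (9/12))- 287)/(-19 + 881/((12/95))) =-631434/13438187 = -0.05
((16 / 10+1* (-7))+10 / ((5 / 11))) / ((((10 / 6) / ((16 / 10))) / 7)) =13944/125 = 111.55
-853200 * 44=-37540800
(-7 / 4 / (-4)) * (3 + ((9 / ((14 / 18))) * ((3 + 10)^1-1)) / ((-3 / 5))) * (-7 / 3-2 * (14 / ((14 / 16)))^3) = 13102739/16 = 818921.19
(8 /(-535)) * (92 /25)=-736/13375 = -0.06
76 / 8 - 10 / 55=205/22 = 9.32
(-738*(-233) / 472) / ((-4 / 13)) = -1117701/944 = -1184.01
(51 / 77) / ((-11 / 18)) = -918/847 = -1.08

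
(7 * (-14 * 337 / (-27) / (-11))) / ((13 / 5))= -165130/3861 = -42.77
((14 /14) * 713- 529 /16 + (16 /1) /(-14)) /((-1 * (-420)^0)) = -76025/112 = -678.79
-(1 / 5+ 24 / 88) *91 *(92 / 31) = -217672/1705 = -127.67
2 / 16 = 1/8 = 0.12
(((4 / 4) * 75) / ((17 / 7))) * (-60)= -31500/17 = -1852.94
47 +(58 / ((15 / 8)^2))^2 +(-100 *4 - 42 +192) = 69.18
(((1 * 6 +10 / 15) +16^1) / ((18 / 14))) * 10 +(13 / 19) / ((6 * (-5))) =904283/5130 = 176.27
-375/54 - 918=-16649/18 = -924.94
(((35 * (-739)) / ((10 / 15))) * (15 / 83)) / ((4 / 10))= -5819625/332 = -17528.99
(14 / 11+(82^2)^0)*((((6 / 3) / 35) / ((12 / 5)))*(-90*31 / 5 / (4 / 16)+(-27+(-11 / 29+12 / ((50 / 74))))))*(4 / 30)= -1625174/100485 = -16.17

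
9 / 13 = 0.69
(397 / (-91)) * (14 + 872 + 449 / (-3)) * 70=-8769730/39 = -224864.87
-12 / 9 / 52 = -1/39 = -0.03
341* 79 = 26939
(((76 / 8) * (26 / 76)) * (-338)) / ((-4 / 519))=1140243/8 = 142530.38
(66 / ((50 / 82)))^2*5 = 7322436/125 = 58579.49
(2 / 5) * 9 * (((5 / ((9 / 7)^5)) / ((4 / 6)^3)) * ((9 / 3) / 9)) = 16807/2916 = 5.76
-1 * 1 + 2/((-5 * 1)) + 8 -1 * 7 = -2/5 = -0.40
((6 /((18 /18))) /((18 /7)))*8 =18.67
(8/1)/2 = 4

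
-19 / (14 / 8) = -76/7 = -10.86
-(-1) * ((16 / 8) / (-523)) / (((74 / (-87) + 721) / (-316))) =54984/32767519 = 0.00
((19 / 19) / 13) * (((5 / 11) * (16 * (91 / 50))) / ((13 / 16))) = 896/715 = 1.25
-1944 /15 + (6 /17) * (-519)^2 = 8069814/85 = 94938.99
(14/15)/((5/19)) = 266/75 = 3.55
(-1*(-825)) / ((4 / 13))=10725/4 = 2681.25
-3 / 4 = -0.75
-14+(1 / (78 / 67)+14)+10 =847/78 = 10.86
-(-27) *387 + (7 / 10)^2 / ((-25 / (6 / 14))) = 26122479/2500 = 10448.99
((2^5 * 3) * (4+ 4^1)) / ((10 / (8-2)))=2304/5 = 460.80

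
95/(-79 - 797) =-95/876 = -0.11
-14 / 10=-7/5 = -1.40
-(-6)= 6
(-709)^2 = 502681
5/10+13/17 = 43/34 = 1.26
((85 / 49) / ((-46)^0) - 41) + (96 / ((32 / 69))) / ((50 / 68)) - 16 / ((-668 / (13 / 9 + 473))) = 466956286/1841175 = 253.62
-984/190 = -492/95 = -5.18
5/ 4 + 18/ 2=41/4 = 10.25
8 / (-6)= -4/3 = -1.33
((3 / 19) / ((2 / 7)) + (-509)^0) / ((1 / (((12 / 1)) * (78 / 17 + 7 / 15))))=152102/1615 = 94.18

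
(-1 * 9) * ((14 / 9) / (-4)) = 7/2 = 3.50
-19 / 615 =-0.03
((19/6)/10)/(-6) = -19/360 = -0.05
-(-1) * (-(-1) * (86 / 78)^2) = 1849/1521 = 1.22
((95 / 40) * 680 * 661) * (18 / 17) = 1130310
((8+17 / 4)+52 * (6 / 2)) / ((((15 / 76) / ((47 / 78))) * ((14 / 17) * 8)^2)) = 173685821/14676480 = 11.83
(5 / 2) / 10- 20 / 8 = -9/4 = -2.25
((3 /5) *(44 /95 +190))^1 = 54282/475 = 114.28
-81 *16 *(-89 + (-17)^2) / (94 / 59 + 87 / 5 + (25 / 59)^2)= -250632000/18539 = -13519.18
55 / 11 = 5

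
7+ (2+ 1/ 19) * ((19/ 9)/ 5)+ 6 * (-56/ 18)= -54/5 = -10.80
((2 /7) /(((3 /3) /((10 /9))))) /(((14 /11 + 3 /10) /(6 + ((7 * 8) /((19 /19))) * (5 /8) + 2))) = 94600/10899 = 8.68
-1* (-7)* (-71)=-497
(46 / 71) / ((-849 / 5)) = -230/60279 = 0.00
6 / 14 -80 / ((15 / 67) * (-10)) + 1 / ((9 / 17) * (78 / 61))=924793/24570 = 37.64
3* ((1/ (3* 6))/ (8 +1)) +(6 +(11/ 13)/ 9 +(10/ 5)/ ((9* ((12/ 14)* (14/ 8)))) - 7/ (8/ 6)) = 473/468 = 1.01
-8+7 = -1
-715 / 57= -12.54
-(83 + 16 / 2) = -91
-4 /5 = -0.80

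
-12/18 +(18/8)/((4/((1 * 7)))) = 157/48 = 3.27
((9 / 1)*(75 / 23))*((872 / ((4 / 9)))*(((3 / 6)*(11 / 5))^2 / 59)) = 1180.89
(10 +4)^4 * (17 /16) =40817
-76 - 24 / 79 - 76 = -12032/79 = -152.30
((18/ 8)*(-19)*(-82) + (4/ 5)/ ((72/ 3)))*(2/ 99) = 105166/1485 = 70.82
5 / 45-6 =-53/9 = -5.89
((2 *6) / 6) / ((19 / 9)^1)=18/19 = 0.95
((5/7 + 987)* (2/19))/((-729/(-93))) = 428668/32319 = 13.26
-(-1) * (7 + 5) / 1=12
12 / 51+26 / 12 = 2.40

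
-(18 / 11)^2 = -324/121 = -2.68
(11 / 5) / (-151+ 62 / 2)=-0.02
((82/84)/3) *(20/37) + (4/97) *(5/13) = 563630/2939391 = 0.19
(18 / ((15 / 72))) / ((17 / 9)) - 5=3463/85 = 40.74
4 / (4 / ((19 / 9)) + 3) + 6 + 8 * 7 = 5842/93 = 62.82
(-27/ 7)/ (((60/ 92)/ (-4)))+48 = 2508/35 = 71.66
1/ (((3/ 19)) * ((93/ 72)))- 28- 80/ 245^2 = -8596076/372155 = -23.10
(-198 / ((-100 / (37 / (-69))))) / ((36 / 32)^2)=-13024/15525 = -0.84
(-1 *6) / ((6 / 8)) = -8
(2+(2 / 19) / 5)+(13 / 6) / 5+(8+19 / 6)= 1294/95 = 13.62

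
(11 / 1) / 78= 11/78 = 0.14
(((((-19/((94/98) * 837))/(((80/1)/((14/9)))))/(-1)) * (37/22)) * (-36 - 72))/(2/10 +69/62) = -6517/102366 = -0.06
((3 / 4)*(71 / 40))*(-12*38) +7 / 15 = -7279/12 = -606.58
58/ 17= 3.41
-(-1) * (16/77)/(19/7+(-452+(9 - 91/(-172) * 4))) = -688/1450779 = 0.00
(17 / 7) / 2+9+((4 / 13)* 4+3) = 2629/182 = 14.45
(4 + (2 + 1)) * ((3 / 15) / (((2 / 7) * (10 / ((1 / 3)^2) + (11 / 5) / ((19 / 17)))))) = 931/17474 = 0.05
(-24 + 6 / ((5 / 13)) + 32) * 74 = 8732/5 = 1746.40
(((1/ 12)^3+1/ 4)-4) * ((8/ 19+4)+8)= -20119/432 = -46.57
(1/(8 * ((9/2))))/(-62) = -1/2232 = 0.00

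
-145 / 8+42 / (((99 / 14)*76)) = -90523/5016 = -18.05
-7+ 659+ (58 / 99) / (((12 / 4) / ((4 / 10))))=968336/1485 = 652.08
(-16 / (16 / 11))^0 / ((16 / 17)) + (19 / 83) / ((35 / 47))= 63673/46480 = 1.37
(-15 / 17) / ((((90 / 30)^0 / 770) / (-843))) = 9736650/17 = 572744.12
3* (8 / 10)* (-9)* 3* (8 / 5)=-2592/25 = -103.68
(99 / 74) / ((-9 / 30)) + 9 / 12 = -549/148 = -3.71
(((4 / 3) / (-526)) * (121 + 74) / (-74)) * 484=31460/9731 = 3.23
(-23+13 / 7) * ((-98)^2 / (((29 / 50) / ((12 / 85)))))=-24366720/493 = -49425.40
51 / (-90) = -0.57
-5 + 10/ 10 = -4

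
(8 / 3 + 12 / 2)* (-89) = -2314/3 = -771.33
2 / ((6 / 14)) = 14/3 = 4.67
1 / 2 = 0.50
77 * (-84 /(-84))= 77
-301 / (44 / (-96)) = 7224/11 = 656.73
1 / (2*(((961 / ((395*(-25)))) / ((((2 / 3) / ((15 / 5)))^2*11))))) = -217250/77841 = -2.79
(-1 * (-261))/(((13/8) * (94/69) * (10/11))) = 396198/3055 = 129.69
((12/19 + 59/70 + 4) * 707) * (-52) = -201262.17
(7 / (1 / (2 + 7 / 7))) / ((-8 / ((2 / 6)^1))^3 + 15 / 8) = -56/36859 = 0.00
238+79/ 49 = 11741/49 = 239.61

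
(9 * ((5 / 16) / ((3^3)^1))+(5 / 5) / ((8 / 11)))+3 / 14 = 569/336 = 1.69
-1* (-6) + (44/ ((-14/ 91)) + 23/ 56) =-15657/56 = -279.59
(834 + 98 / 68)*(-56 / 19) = -41860/17 = -2462.35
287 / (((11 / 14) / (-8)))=-32144/11 = -2922.18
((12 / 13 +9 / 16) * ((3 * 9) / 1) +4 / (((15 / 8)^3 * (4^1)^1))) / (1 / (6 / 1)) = 28264121/117000 = 241.57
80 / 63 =1.27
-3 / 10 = -0.30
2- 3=-1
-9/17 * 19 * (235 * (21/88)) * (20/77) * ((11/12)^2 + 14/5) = -35108295/65824 = -533.37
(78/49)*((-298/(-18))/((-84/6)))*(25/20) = -9685/4116 = -2.35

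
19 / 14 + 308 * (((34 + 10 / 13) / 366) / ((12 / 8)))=2084627/99918 = 20.86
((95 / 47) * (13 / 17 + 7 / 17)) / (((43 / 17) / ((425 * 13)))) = 10497500/2021 = 5194.21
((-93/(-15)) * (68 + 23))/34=2821/170 = 16.59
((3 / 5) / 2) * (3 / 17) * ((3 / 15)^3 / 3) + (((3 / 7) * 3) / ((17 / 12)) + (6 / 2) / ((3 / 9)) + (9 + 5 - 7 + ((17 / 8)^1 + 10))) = 29.03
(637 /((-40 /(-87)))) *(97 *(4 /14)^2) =109707/10 = 10970.70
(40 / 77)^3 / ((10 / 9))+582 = 265759806/456533 = 582.13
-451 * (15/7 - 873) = 392756.57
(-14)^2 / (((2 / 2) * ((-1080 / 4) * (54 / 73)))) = -3577/3645 = -0.98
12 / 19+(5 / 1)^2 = 25.63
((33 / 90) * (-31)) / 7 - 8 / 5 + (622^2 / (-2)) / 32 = -10161121/1680 = -6048.29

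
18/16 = 9/8 = 1.12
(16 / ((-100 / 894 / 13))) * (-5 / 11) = 46488/55 = 845.24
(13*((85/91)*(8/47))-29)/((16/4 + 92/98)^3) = -148926827/666106936 = -0.22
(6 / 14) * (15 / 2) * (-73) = -3285/14 = -234.64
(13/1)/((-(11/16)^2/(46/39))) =-32.44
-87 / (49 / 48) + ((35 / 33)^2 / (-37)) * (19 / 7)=-168426493/1974357 = -85.31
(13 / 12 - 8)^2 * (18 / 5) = 6889/40 = 172.22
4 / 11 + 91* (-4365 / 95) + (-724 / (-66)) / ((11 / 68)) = -28367597/6897 = -4113.03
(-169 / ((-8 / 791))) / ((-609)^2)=19097/423864 = 0.05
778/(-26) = -389/13 = -29.92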